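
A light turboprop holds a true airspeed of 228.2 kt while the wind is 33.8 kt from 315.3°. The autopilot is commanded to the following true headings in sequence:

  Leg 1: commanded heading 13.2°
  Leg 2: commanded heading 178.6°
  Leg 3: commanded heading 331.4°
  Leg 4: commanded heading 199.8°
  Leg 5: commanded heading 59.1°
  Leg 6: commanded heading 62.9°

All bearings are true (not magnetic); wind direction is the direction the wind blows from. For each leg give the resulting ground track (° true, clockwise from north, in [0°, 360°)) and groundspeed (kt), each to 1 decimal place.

Leg 1: heading 13.2°; drift +7.8° → track 21.0°, groundspeed 212.2 kt
Leg 2: heading 178.6°; drift -5.2° → track 173.4°, groundspeed 253.9 kt
Leg 3: heading 331.4°; drift +2.7° → track 334.1°, groundspeed 195.9 kt
Leg 4: heading 199.8°; drift -7.2° → track 192.6°, groundspeed 244.7 kt
Leg 5: heading 59.1°; drift +7.9° → track 67.0°, groundspeed 238.5 kt
Leg 6: heading 62.9°; drift +7.7° → track 70.6°, groundspeed 240.6 kt

Leg 1: track=21.0°, groundspeed=212.2 kt
Leg 2: track=173.4°, groundspeed=253.9 kt
Leg 3: track=334.1°, groundspeed=195.9 kt
Leg 4: track=192.6°, groundspeed=244.7 kt
Leg 5: track=67.0°, groundspeed=238.5 kt
Leg 6: track=70.6°, groundspeed=240.6 kt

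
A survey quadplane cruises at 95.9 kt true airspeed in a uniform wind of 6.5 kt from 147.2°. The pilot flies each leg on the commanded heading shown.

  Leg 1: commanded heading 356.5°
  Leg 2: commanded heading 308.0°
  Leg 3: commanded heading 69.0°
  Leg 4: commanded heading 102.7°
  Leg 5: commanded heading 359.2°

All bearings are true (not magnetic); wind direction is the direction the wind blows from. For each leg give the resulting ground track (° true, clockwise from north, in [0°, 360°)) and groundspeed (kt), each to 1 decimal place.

Leg 1: heading 356.5°; drift -1.8° → track 354.7°, groundspeed 101.6 kt
Leg 2: heading 308.0°; drift +1.2° → track 309.2°, groundspeed 102.1 kt
Leg 3: heading 69.0°; drift -3.8° → track 65.2°, groundspeed 94.8 kt
Leg 4: heading 102.7°; drift -2.9° → track 99.8°, groundspeed 91.4 kt
Leg 5: heading 359.2°; drift -1.9° → track 357.3°, groundspeed 101.5 kt

Leg 1: track=354.7°, groundspeed=101.6 kt
Leg 2: track=309.2°, groundspeed=102.1 kt
Leg 3: track=65.2°, groundspeed=94.8 kt
Leg 4: track=99.8°, groundspeed=91.4 kt
Leg 5: track=357.3°, groundspeed=101.5 kt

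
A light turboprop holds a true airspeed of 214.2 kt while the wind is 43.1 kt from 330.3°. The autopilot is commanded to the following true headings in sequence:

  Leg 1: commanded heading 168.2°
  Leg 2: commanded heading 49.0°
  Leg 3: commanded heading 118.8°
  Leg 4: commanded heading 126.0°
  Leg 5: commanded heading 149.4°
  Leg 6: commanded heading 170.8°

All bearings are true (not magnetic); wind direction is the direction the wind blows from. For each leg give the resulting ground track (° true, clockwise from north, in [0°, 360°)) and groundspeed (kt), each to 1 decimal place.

Leg 1: track=165.2°, groundspeed=255.6 kt
Leg 2: track=60.6°, groundspeed=210.1 kt
Leg 3: track=123.9°, groundspeed=252.0 kt
Leg 4: track=130.0°, groundspeed=254.1 kt
Leg 5: track=149.6°, groundspeed=257.3 kt
Leg 6: track=167.4°, groundspeed=255.0 kt

Leg 1: heading 168.2°; drift -3.0° → track 165.2°, groundspeed 255.6 kt
Leg 2: heading 49.0°; drift +11.6° → track 60.6°, groundspeed 210.1 kt
Leg 3: heading 118.8°; drift +5.1° → track 123.9°, groundspeed 252.0 kt
Leg 4: heading 126.0°; drift +4.0° → track 130.0°, groundspeed 254.1 kt
Leg 5: heading 149.4°; drift +0.2° → track 149.6°, groundspeed 257.3 kt
Leg 6: heading 170.8°; drift -3.4° → track 167.4°, groundspeed 255.0 kt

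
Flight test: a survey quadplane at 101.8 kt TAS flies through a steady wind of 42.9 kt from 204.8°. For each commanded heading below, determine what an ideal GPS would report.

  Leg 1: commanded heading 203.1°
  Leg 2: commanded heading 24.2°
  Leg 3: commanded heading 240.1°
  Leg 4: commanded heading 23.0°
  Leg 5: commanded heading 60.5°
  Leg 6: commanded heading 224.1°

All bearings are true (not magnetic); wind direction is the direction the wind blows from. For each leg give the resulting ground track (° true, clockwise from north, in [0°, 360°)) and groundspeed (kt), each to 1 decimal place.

Leg 1: track=201.9°, groundspeed=58.9 kt
Leg 2: track=24.4°, groundspeed=144.7 kt
Leg 3: track=260.5°, groundspeed=71.2 kt
Leg 4: track=23.5°, groundspeed=144.7 kt
Leg 5: track=50.1°, groundspeed=138.9 kt
Leg 6: track=237.1°, groundspeed=62.9 kt

Leg 1: heading 203.1°; drift -1.2° → track 201.9°, groundspeed 58.9 kt
Leg 2: heading 24.2°; drift +0.2° → track 24.4°, groundspeed 144.7 kt
Leg 3: heading 240.1°; drift +20.4° → track 260.5°, groundspeed 71.2 kt
Leg 4: heading 23.0°; drift +0.5° → track 23.5°, groundspeed 144.7 kt
Leg 5: heading 60.5°; drift -10.4° → track 50.1°, groundspeed 138.9 kt
Leg 6: heading 224.1°; drift +13.0° → track 237.1°, groundspeed 62.9 kt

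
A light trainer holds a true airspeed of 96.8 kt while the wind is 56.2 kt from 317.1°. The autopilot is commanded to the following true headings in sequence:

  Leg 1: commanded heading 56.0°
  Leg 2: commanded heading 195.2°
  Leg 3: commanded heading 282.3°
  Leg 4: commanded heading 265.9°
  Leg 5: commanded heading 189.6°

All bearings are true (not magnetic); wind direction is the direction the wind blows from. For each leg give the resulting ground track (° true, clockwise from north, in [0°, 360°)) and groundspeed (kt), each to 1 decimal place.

Leg 1: track=83.8°, groundspeed=119.2 kt
Leg 2: track=174.5°, groundspeed=135.2 kt
Leg 3: track=250.0°, groundspeed=60.0 kt
Leg 4: track=230.5°, groundspeed=75.6 kt
Leg 5: track=170.8°, groundspeed=138.4 kt

Leg 1: heading 56.0°; drift +27.8° → track 83.8°, groundspeed 119.2 kt
Leg 2: heading 195.2°; drift -20.7° → track 174.5°, groundspeed 135.2 kt
Leg 3: heading 282.3°; drift -32.3° → track 250.0°, groundspeed 60.0 kt
Leg 4: heading 265.9°; drift -35.4° → track 230.5°, groundspeed 75.6 kt
Leg 5: heading 189.6°; drift -18.8° → track 170.8°, groundspeed 138.4 kt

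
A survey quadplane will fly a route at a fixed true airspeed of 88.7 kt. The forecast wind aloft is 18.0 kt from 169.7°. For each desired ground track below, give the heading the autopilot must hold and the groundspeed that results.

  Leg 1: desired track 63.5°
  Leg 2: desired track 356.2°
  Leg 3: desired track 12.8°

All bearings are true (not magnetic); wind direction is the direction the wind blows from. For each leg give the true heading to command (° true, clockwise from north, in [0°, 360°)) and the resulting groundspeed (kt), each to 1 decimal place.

Leg 1: heading=74.7°, groundspeed=92.0 kt
Leg 2: heading=357.5°, groundspeed=106.6 kt
Leg 3: heading=17.4°, groundspeed=105.0 kt

Leg 1: desired track 63.5°; wind correction +11.2° → command heading 74.7°, groundspeed 92.0 kt
Leg 2: desired track 356.2°; wind correction +1.3° → command heading 357.5°, groundspeed 106.6 kt
Leg 3: desired track 12.8°; wind correction +4.6° → command heading 17.4°, groundspeed 105.0 kt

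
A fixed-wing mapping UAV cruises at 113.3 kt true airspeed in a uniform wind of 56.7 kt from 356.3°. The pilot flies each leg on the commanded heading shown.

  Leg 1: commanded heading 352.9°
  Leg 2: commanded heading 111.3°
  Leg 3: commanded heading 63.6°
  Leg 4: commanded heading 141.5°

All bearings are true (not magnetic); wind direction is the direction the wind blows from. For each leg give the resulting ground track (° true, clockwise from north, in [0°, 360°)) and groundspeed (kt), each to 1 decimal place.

Leg 1: heading 352.9°; drift -3.4° → track 349.5°, groundspeed 56.8 kt
Leg 2: heading 111.3°; drift +20.5° → track 131.8°, groundspeed 146.6 kt
Leg 3: heading 63.6°; drift +29.8° → track 93.4°, groundspeed 105.3 kt
Leg 4: heading 141.5°; drift +11.4° → track 152.9°, groundspeed 163.1 kt

Leg 1: track=349.5°, groundspeed=56.8 kt
Leg 2: track=131.8°, groundspeed=146.6 kt
Leg 3: track=93.4°, groundspeed=105.3 kt
Leg 4: track=152.9°, groundspeed=163.1 kt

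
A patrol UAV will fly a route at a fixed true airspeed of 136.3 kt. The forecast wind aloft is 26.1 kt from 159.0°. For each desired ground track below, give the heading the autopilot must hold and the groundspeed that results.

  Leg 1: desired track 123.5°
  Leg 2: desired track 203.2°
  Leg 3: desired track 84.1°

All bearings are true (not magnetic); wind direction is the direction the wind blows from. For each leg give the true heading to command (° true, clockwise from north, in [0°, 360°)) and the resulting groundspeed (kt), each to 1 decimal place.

Leg 1: desired track 123.5°; wind correction +6.4° → command heading 129.9°, groundspeed 114.2 kt
Leg 2: desired track 203.2°; wind correction -7.7° → command heading 195.5°, groundspeed 116.4 kt
Leg 3: desired track 84.1°; wind correction +10.7° → command heading 94.8°, groundspeed 127.2 kt

Leg 1: heading=129.9°, groundspeed=114.2 kt
Leg 2: heading=195.5°, groundspeed=116.4 kt
Leg 3: heading=94.8°, groundspeed=127.2 kt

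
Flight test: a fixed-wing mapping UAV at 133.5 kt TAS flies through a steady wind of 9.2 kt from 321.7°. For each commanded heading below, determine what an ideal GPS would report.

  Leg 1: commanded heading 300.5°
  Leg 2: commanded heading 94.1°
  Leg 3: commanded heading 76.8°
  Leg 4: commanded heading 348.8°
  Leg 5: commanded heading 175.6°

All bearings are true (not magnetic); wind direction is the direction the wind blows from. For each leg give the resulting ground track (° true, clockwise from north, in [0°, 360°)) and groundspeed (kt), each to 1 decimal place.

Leg 1: heading 300.5°; drift -1.5° → track 299.0°, groundspeed 125.0 kt
Leg 2: heading 94.1°; drift +2.8° → track 96.9°, groundspeed 139.9 kt
Leg 3: heading 76.8°; drift +3.5° → track 80.3°, groundspeed 137.7 kt
Leg 4: heading 348.8°; drift +1.9° → track 350.7°, groundspeed 125.4 kt
Leg 5: heading 175.6°; drift -2.1° → track 173.5°, groundspeed 141.2 kt

Leg 1: track=299.0°, groundspeed=125.0 kt
Leg 2: track=96.9°, groundspeed=139.9 kt
Leg 3: track=80.3°, groundspeed=137.7 kt
Leg 4: track=350.7°, groundspeed=125.4 kt
Leg 5: track=173.5°, groundspeed=141.2 kt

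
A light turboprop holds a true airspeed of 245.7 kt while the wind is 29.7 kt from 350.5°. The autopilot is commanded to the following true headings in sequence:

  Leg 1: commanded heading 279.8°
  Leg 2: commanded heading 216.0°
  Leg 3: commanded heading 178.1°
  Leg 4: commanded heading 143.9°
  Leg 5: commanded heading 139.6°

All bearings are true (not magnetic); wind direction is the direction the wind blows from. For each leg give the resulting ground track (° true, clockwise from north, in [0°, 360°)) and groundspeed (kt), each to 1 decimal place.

Leg 1: track=273.0°, groundspeed=237.5 kt
Leg 2: track=211.5°, groundspeed=267.4 kt
Leg 3: track=177.3°, groundspeed=275.2 kt
Leg 4: track=146.7°, groundspeed=272.6 kt
Leg 5: track=142.8°, groundspeed=271.6 kt

Leg 1: heading 279.8°; drift -6.8° → track 273.0°, groundspeed 237.5 kt
Leg 2: heading 216.0°; drift -4.5° → track 211.5°, groundspeed 267.4 kt
Leg 3: heading 178.1°; drift -0.8° → track 177.3°, groundspeed 275.2 kt
Leg 4: heading 143.9°; drift +2.8° → track 146.7°, groundspeed 272.6 kt
Leg 5: heading 139.6°; drift +3.2° → track 142.8°, groundspeed 271.6 kt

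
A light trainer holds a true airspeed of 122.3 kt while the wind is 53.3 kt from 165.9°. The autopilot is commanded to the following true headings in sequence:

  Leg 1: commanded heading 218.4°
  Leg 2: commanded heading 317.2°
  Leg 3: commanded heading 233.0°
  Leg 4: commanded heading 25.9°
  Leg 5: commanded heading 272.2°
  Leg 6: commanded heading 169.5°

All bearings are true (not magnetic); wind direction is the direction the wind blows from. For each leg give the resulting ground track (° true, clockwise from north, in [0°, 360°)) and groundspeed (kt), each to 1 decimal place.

Leg 1: heading 218.4°; drift +25.2° → track 243.6°, groundspeed 99.3 kt
Leg 2: heading 317.2°; drift +8.6° → track 325.8°, groundspeed 171.0 kt
Leg 3: heading 233.0°; drift +25.8° → track 258.8°, groundspeed 112.8 kt
Leg 4: heading 25.9°; drift -11.9° → track 14.0°, groundspeed 166.7 kt
Leg 5: heading 272.2°; drift +20.4° → track 292.6°, groundspeed 146.5 kt
Leg 6: heading 169.5°; drift +2.8° → track 172.3°, groundspeed 69.2 kt

Leg 1: track=243.6°, groundspeed=99.3 kt
Leg 2: track=325.8°, groundspeed=171.0 kt
Leg 3: track=258.8°, groundspeed=112.8 kt
Leg 4: track=14.0°, groundspeed=166.7 kt
Leg 5: track=292.6°, groundspeed=146.5 kt
Leg 6: track=172.3°, groundspeed=69.2 kt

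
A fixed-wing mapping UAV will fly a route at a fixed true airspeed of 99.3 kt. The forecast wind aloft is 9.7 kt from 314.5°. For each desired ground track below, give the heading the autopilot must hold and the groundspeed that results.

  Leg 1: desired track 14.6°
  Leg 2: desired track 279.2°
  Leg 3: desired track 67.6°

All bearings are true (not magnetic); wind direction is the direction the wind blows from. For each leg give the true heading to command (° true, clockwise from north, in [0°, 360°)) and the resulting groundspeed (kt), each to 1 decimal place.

Leg 1: heading=9.7°, groundspeed=94.1 kt
Leg 2: heading=282.4°, groundspeed=91.2 kt
Leg 3: heading=62.4°, groundspeed=102.7 kt

Leg 1: desired track 14.6°; wind correction -4.9° → command heading 9.7°, groundspeed 94.1 kt
Leg 2: desired track 279.2°; wind correction +3.2° → command heading 282.4°, groundspeed 91.2 kt
Leg 3: desired track 67.6°; wind correction -5.2° → command heading 62.4°, groundspeed 102.7 kt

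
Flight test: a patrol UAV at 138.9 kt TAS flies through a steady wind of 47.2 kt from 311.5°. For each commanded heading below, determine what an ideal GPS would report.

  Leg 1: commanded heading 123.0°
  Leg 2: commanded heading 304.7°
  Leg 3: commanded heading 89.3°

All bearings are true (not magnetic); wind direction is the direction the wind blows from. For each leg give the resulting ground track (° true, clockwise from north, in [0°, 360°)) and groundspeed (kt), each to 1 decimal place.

Leg 1: heading 123.0°; drift +2.2° → track 125.2°, groundspeed 185.7 kt
Leg 2: heading 304.7°; drift -3.5° → track 301.2°, groundspeed 92.2 kt
Leg 3: heading 89.3°; drift +10.3° → track 99.6°, groundspeed 176.7 kt

Leg 1: track=125.2°, groundspeed=185.7 kt
Leg 2: track=301.2°, groundspeed=92.2 kt
Leg 3: track=99.6°, groundspeed=176.7 kt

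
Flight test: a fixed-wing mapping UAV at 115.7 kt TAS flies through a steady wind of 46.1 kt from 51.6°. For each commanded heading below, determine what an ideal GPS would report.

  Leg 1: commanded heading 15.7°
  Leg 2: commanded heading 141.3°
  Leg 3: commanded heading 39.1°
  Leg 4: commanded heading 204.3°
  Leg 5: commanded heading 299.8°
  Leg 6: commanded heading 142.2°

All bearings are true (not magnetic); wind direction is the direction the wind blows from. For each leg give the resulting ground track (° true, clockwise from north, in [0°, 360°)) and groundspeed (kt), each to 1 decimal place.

Leg 1: heading 15.7°; drift -19.0° → track 356.7°, groundspeed 82.9 kt
Leg 2: heading 141.3°; drift +21.8° → track 163.1°, groundspeed 124.3 kt
Leg 3: heading 39.1°; drift -8.0° → track 31.1°, groundspeed 71.4 kt
Leg 4: heading 204.3°; drift +7.7° → track 212.0°, groundspeed 158.1 kt
Leg 5: heading 299.8°; drift -17.9° → track 281.9°, groundspeed 139.5 kt
Leg 6: heading 142.2°; drift +21.6° → track 163.8°, groundspeed 125.0 kt

Leg 1: track=356.7°, groundspeed=82.9 kt
Leg 2: track=163.1°, groundspeed=124.3 kt
Leg 3: track=31.1°, groundspeed=71.4 kt
Leg 4: track=212.0°, groundspeed=158.1 kt
Leg 5: track=281.9°, groundspeed=139.5 kt
Leg 6: track=163.8°, groundspeed=125.0 kt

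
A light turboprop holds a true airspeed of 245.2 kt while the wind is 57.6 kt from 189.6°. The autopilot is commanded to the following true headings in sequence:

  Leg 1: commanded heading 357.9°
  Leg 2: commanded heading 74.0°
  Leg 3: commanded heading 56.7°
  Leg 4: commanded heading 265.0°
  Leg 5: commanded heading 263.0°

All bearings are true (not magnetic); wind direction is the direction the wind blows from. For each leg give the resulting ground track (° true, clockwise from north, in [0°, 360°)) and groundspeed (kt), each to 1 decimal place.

Leg 1: track=0.1°, groundspeed=301.8 kt
Leg 2: track=63.1°, groundspeed=275.0 kt
Leg 3: track=48.3°, groundspeed=287.5 kt
Leg 4: track=278.6°, groundspeed=237.3 kt
Leg 5: track=276.6°, groundspeed=235.3 kt

Leg 1: heading 357.9°; drift +2.2° → track 0.1°, groundspeed 301.8 kt
Leg 2: heading 74.0°; drift -10.9° → track 63.1°, groundspeed 275.0 kt
Leg 3: heading 56.7°; drift -8.4° → track 48.3°, groundspeed 287.5 kt
Leg 4: heading 265.0°; drift +13.6° → track 278.6°, groundspeed 237.3 kt
Leg 5: heading 263.0°; drift +13.6° → track 276.6°, groundspeed 235.3 kt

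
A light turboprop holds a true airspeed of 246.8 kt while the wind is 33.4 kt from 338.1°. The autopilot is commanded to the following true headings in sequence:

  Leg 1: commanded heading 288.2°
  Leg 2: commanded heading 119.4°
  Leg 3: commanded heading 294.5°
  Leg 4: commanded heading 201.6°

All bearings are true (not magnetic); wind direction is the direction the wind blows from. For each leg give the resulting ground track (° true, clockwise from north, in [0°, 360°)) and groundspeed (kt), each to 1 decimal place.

Leg 1: heading 288.2°; drift -6.5° → track 281.7°, groundspeed 226.7 kt
Leg 2: heading 119.4°; drift +4.4° → track 123.8°, groundspeed 273.7 kt
Leg 3: heading 294.5°; drift -5.9° → track 288.6°, groundspeed 223.8 kt
Leg 4: heading 201.6°; drift -4.8° → track 196.8°, groundspeed 272.0 kt

Leg 1: track=281.7°, groundspeed=226.7 kt
Leg 2: track=123.8°, groundspeed=273.7 kt
Leg 3: track=288.6°, groundspeed=223.8 kt
Leg 4: track=196.8°, groundspeed=272.0 kt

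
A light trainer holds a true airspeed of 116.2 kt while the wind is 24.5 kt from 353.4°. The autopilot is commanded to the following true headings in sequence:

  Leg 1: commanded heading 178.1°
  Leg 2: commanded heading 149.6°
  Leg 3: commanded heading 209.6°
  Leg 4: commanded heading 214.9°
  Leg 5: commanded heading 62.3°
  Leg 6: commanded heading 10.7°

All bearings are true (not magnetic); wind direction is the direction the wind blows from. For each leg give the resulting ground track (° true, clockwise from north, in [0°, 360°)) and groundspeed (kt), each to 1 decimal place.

Leg 1: track=177.3°, groundspeed=140.6 kt
Leg 2: track=153.7°, groundspeed=139.0 kt
Leg 3: track=203.5°, groundspeed=136.7 kt
Leg 4: track=208.0°, groundspeed=135.5 kt
Leg 5: track=74.3°, groundspeed=109.8 kt
Leg 6: track=15.2°, groundspeed=93.1 kt

Leg 1: heading 178.1°; drift -0.8° → track 177.3°, groundspeed 140.6 kt
Leg 2: heading 149.6°; drift +4.1° → track 153.7°, groundspeed 139.0 kt
Leg 3: heading 209.6°; drift -6.1° → track 203.5°, groundspeed 136.7 kt
Leg 4: heading 214.9°; drift -6.9° → track 208.0°, groundspeed 135.5 kt
Leg 5: heading 62.3°; drift +12.0° → track 74.3°, groundspeed 109.8 kt
Leg 6: heading 10.7°; drift +4.5° → track 15.2°, groundspeed 93.1 kt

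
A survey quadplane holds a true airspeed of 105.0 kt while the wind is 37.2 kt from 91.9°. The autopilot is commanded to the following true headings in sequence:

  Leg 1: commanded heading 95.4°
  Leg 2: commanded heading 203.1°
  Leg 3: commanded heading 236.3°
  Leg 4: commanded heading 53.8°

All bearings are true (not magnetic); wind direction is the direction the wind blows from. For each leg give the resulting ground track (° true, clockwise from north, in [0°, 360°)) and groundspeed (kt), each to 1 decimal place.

Leg 1: heading 95.4°; drift +1.9° → track 97.3°, groundspeed 67.9 kt
Leg 2: heading 203.1°; drift +16.3° → track 219.4°, groundspeed 123.4 kt
Leg 3: heading 236.3°; drift +9.1° → track 245.4°, groundspeed 137.0 kt
Leg 4: heading 53.8°; drift -16.9° → track 36.9°, groundspeed 79.1 kt

Leg 1: track=97.3°, groundspeed=67.9 kt
Leg 2: track=219.4°, groundspeed=123.4 kt
Leg 3: track=245.4°, groundspeed=137.0 kt
Leg 4: track=36.9°, groundspeed=79.1 kt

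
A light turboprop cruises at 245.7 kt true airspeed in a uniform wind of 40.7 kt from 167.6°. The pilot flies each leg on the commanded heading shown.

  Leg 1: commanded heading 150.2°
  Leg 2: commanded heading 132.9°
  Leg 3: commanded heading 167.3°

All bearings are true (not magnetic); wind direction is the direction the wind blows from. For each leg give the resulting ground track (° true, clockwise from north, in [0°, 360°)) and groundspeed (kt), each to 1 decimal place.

Leg 1: heading 150.2°; drift -3.4° → track 146.8°, groundspeed 207.2 kt
Leg 2: heading 132.9°; drift -6.2° → track 126.7°, groundspeed 213.5 kt
Leg 3: heading 167.3°; drift -0.1° → track 167.2°, groundspeed 205.0 kt

Leg 1: track=146.8°, groundspeed=207.2 kt
Leg 2: track=126.7°, groundspeed=213.5 kt
Leg 3: track=167.2°, groundspeed=205.0 kt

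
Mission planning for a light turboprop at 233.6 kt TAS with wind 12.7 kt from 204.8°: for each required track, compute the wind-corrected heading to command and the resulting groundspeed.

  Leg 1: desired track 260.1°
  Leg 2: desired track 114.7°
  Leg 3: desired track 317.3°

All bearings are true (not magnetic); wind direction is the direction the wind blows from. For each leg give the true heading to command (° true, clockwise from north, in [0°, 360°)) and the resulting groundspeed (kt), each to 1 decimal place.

Leg 1: heading=257.5°, groundspeed=226.1 kt
Leg 2: heading=117.8°, groundspeed=233.3 kt
Leg 3: heading=314.4°, groundspeed=238.2 kt

Leg 1: desired track 260.1°; wind correction -2.6° → command heading 257.5°, groundspeed 226.1 kt
Leg 2: desired track 114.7°; wind correction +3.1° → command heading 117.8°, groundspeed 233.3 kt
Leg 3: desired track 317.3°; wind correction -2.9° → command heading 314.4°, groundspeed 238.2 kt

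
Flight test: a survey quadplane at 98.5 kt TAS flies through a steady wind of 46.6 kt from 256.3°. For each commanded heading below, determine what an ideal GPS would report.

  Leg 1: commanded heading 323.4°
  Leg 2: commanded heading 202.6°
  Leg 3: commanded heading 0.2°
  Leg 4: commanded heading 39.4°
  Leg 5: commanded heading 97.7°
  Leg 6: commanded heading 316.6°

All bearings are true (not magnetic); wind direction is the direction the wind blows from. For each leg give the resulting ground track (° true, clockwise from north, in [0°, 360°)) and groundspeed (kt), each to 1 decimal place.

Leg 1: heading 323.4°; drift +28.1° → track 351.5°, groundspeed 91.1 kt
Leg 2: heading 202.6°; drift -27.9° → track 174.7°, groundspeed 80.2 kt
Leg 3: heading 0.2°; drift +22.4° → track 22.6°, groundspeed 118.7 kt
Leg 4: heading 39.4°; drift +11.6° → track 51.0°, groundspeed 138.6 kt
Leg 5: heading 97.7°; drift -6.8° → track 90.9°, groundspeed 142.9 kt
Leg 6: heading 316.6°; drift +28.2° → track 344.8°, groundspeed 85.6 kt

Leg 1: track=351.5°, groundspeed=91.1 kt
Leg 2: track=174.7°, groundspeed=80.2 kt
Leg 3: track=22.6°, groundspeed=118.7 kt
Leg 4: track=51.0°, groundspeed=138.6 kt
Leg 5: track=90.9°, groundspeed=142.9 kt
Leg 6: track=344.8°, groundspeed=85.6 kt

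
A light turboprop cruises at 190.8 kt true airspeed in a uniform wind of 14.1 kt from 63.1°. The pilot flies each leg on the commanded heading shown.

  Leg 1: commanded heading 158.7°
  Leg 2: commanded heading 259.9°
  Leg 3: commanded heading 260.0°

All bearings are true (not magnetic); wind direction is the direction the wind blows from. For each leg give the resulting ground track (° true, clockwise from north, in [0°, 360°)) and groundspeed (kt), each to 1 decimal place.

Leg 1: heading 158.7°; drift +4.2° → track 162.9°, groundspeed 192.7 kt
Leg 2: heading 259.9°; drift -1.1° → track 258.8°, groundspeed 204.3 kt
Leg 3: heading 260.0°; drift -1.1° → track 258.9°, groundspeed 204.3 kt

Leg 1: track=162.9°, groundspeed=192.7 kt
Leg 2: track=258.8°, groundspeed=204.3 kt
Leg 3: track=258.9°, groundspeed=204.3 kt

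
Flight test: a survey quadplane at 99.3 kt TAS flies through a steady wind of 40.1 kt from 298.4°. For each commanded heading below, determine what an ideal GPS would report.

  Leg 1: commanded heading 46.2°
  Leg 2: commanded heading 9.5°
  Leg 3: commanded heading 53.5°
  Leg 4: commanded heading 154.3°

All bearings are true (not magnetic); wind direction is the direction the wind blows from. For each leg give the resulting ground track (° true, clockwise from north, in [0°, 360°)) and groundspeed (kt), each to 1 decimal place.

Leg 1: track=65.1°, groundspeed=117.9 kt
Leg 2: track=33.2°, groundspeed=94.3 kt
Leg 3: track=70.8°, groundspeed=121.8 kt
Leg 4: track=144.2°, groundspeed=133.9 kt

Leg 1: heading 46.2°; drift +18.9° → track 65.1°, groundspeed 117.9 kt
Leg 2: heading 9.5°; drift +23.7° → track 33.2°, groundspeed 94.3 kt
Leg 3: heading 53.5°; drift +17.3° → track 70.8°, groundspeed 121.8 kt
Leg 4: heading 154.3°; drift -10.1° → track 144.2°, groundspeed 133.9 kt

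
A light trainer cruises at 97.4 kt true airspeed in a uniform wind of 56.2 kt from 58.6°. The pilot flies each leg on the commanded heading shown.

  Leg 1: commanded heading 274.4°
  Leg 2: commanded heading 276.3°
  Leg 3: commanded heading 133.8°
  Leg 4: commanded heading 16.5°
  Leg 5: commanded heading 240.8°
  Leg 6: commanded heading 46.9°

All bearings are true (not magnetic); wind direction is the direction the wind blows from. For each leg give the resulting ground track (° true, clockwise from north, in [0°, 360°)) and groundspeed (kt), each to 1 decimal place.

Leg 1: track=261.5°, groundspeed=146.7 kt
Leg 2: track=262.7°, groundspeed=146.0 kt
Leg 3: track=167.0°, groundspeed=99.2 kt
Leg 4: track=342.4°, groundspeed=67.2 kt
Leg 5: track=240.0°, groundspeed=153.6 kt
Leg 6: track=31.8°, groundspeed=43.9 kt

Leg 1: heading 274.4°; drift -12.9° → track 261.5°, groundspeed 146.7 kt
Leg 2: heading 276.3°; drift -13.6° → track 262.7°, groundspeed 146.0 kt
Leg 3: heading 133.8°; drift +33.2° → track 167.0°, groundspeed 99.2 kt
Leg 4: heading 16.5°; drift -34.1° → track 342.4°, groundspeed 67.2 kt
Leg 5: heading 240.8°; drift -0.8° → track 240.0°, groundspeed 153.6 kt
Leg 6: heading 46.9°; drift -15.1° → track 31.8°, groundspeed 43.9 kt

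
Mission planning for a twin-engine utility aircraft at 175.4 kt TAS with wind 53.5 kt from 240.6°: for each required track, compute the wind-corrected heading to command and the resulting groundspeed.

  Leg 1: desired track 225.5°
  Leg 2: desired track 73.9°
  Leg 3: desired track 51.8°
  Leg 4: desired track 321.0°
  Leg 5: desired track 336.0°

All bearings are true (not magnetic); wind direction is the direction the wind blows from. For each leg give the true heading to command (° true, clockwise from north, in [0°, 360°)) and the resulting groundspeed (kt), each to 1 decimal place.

Leg 1: desired track 225.5°; wind correction +4.6° → command heading 230.1°, groundspeed 123.2 kt
Leg 2: desired track 73.9°; wind correction +4.0° → command heading 77.9°, groundspeed 227.0 kt
Leg 3: desired track 51.8°; wind correction -2.7° → command heading 49.1°, groundspeed 228.1 kt
Leg 4: desired track 321.0°; wind correction -17.5° → command heading 303.5°, groundspeed 158.4 kt
Leg 5: desired track 336.0°; wind correction -17.7° → command heading 318.3°, groundspeed 172.2 kt

Leg 1: heading=230.1°, groundspeed=123.2 kt
Leg 2: heading=77.9°, groundspeed=227.0 kt
Leg 3: heading=49.1°, groundspeed=228.1 kt
Leg 4: heading=303.5°, groundspeed=158.4 kt
Leg 5: heading=318.3°, groundspeed=172.2 kt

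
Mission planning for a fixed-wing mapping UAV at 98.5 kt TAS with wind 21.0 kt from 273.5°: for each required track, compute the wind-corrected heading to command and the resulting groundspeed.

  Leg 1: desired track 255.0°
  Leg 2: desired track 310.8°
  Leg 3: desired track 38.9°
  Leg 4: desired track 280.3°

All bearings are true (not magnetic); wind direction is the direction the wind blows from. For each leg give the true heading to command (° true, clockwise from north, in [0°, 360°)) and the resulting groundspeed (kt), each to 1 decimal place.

Leg 1: desired track 255.0°; wind correction +3.9° → command heading 258.9°, groundspeed 78.4 kt
Leg 2: desired track 310.8°; wind correction -7.4° → command heading 303.4°, groundspeed 81.0 kt
Leg 3: desired track 38.9°; wind correction -10.0° → command heading 28.9°, groundspeed 109.2 kt
Leg 4: desired track 280.3°; wind correction -1.4° → command heading 278.9°, groundspeed 77.6 kt

Leg 1: heading=258.9°, groundspeed=78.4 kt
Leg 2: heading=303.4°, groundspeed=81.0 kt
Leg 3: heading=28.9°, groundspeed=109.2 kt
Leg 4: heading=278.9°, groundspeed=77.6 kt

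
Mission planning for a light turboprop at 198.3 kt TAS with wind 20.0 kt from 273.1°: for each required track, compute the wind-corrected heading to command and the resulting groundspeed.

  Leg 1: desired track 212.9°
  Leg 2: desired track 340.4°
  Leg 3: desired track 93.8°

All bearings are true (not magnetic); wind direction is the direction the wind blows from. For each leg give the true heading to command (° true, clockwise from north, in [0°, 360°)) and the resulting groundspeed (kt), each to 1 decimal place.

Leg 1: desired track 212.9°; wind correction +5.0° → command heading 217.9°, groundspeed 187.6 kt
Leg 2: desired track 340.4°; wind correction -5.3° → command heading 335.1°, groundspeed 189.7 kt
Leg 3: desired track 93.8°; wind correction +0.1° → command heading 93.9°, groundspeed 218.3 kt

Leg 1: heading=217.9°, groundspeed=187.6 kt
Leg 2: heading=335.1°, groundspeed=189.7 kt
Leg 3: heading=93.9°, groundspeed=218.3 kt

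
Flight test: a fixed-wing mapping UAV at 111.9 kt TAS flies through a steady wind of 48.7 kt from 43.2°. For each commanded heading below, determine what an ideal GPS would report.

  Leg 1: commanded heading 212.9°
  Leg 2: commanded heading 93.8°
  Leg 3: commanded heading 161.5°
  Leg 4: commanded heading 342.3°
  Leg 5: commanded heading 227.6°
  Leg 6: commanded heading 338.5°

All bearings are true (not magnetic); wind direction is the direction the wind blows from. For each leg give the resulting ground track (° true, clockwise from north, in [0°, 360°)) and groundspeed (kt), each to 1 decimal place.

Leg 1: track=216.0°, groundspeed=160.1 kt
Leg 2: track=118.7°, groundspeed=89.3 kt
Leg 3: track=179.1°, groundspeed=141.6 kt
Leg 4: track=316.5°, groundspeed=97.9 kt
Leg 5: track=226.3°, groundspeed=160.5 kt
Leg 6: track=312.7°, groundspeed=101.2 kt

Leg 1: heading 212.9°; drift +3.1° → track 216.0°, groundspeed 160.1 kt
Leg 2: heading 93.8°; drift +24.9° → track 118.7°, groundspeed 89.3 kt
Leg 3: heading 161.5°; drift +17.6° → track 179.1°, groundspeed 141.6 kt
Leg 4: heading 342.3°; drift -25.8° → track 316.5°, groundspeed 97.9 kt
Leg 5: heading 227.6°; drift -1.3° → track 226.3°, groundspeed 160.5 kt
Leg 6: heading 338.5°; drift -25.8° → track 312.7°, groundspeed 101.2 kt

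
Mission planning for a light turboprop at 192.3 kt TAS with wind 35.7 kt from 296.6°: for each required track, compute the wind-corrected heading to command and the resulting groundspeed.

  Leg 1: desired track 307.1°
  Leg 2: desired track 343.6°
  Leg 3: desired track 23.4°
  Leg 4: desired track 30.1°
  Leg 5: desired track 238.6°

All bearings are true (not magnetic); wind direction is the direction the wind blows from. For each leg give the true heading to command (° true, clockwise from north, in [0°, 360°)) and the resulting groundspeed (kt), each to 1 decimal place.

Leg 1: desired track 307.1°; wind correction -1.9° → command heading 305.2°, groundspeed 157.1 kt
Leg 2: desired track 343.6°; wind correction -7.8° → command heading 335.8°, groundspeed 166.2 kt
Leg 3: desired track 23.4°; wind correction -10.7° → command heading 12.7°, groundspeed 187.0 kt
Leg 4: desired track 30.1°; wind correction -10.7° → command heading 19.4°, groundspeed 191.1 kt
Leg 5: desired track 238.6°; wind correction +9.1° → command heading 247.7°, groundspeed 171.0 kt

Leg 1: heading=305.2°, groundspeed=157.1 kt
Leg 2: heading=335.8°, groundspeed=166.2 kt
Leg 3: heading=12.7°, groundspeed=187.0 kt
Leg 4: heading=19.4°, groundspeed=191.1 kt
Leg 5: heading=247.7°, groundspeed=171.0 kt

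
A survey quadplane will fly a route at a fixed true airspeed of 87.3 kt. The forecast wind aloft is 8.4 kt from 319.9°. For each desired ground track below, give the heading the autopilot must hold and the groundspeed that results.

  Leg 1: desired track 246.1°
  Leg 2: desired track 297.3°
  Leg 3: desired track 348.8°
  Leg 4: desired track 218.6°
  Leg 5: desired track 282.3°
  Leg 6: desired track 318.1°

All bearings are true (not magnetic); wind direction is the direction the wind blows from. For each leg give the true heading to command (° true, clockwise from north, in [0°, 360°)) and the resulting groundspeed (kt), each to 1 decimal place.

Leg 1: desired track 246.1°; wind correction +5.3° → command heading 251.4°, groundspeed 84.6 kt
Leg 2: desired track 297.3°; wind correction +2.1° → command heading 299.4°, groundspeed 79.5 kt
Leg 3: desired track 348.8°; wind correction -2.7° → command heading 346.1°, groundspeed 79.9 kt
Leg 4: desired track 218.6°; wind correction +5.4° → command heading 224.0°, groundspeed 88.6 kt
Leg 5: desired track 282.3°; wind correction +3.4° → command heading 285.7°, groundspeed 80.5 kt
Leg 6: desired track 318.1°; wind correction +0.2° → command heading 318.3°, groundspeed 78.9 kt

Leg 1: heading=251.4°, groundspeed=84.6 kt
Leg 2: heading=299.4°, groundspeed=79.5 kt
Leg 3: heading=346.1°, groundspeed=79.9 kt
Leg 4: heading=224.0°, groundspeed=88.6 kt
Leg 5: heading=285.7°, groundspeed=80.5 kt
Leg 6: heading=318.3°, groundspeed=78.9 kt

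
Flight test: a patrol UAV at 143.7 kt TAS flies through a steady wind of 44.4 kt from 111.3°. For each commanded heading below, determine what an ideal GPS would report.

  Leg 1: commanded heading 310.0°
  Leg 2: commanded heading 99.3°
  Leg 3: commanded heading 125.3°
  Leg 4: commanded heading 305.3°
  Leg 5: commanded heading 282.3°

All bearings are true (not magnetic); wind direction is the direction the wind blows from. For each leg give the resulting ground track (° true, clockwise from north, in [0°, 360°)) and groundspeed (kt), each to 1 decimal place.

Leg 1: heading 310.0°; drift -4.4° → track 305.6°, groundspeed 186.3 kt
Leg 2: heading 99.3°; drift -5.3° → track 94.0°, groundspeed 100.7 kt
Leg 3: heading 125.3°; drift +6.1° → track 131.4°, groundspeed 101.2 kt
Leg 4: heading 305.3°; drift -3.3° → track 302.0°, groundspeed 187.1 kt
Leg 5: heading 282.3°; drift +2.1° → track 284.4°, groundspeed 187.7 kt

Leg 1: track=305.6°, groundspeed=186.3 kt
Leg 2: track=94.0°, groundspeed=100.7 kt
Leg 3: track=131.4°, groundspeed=101.2 kt
Leg 4: track=302.0°, groundspeed=187.1 kt
Leg 5: track=284.4°, groundspeed=187.7 kt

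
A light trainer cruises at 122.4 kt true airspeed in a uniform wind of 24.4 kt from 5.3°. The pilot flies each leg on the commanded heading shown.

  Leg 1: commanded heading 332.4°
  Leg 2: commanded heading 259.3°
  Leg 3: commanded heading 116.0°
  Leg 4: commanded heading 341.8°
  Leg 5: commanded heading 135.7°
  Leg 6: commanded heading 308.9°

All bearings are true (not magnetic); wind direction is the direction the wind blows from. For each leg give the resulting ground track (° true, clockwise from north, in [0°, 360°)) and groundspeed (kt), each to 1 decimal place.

Leg 1: heading 332.4°; drift -7.4° → track 325.0°, groundspeed 102.8 kt
Leg 2: heading 259.3°; drift -10.3° → track 249.0°, groundspeed 131.2 kt
Leg 3: heading 116.0°; drift +9.9° → track 125.9°, groundspeed 133.0 kt
Leg 4: heading 341.8°; drift -5.6° → track 336.2°, groundspeed 100.5 kt
Leg 5: heading 135.7°; drift +7.7° → track 143.4°, groundspeed 139.5 kt
Leg 6: heading 308.9°; drift -10.6° → track 298.3°, groundspeed 110.8 kt

Leg 1: track=325.0°, groundspeed=102.8 kt
Leg 2: track=249.0°, groundspeed=131.2 kt
Leg 3: track=125.9°, groundspeed=133.0 kt
Leg 4: track=336.2°, groundspeed=100.5 kt
Leg 5: track=143.4°, groundspeed=139.5 kt
Leg 6: track=298.3°, groundspeed=110.8 kt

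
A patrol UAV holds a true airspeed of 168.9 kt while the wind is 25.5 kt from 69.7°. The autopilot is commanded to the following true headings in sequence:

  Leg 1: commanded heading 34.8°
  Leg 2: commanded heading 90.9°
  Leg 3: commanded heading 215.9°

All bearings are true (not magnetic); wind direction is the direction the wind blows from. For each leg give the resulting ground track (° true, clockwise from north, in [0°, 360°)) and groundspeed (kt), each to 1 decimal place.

Leg 1: track=29.2°, groundspeed=148.7 kt
Leg 2: track=94.5°, groundspeed=145.4 kt
Leg 3: track=220.2°, groundspeed=190.6 kt

Leg 1: heading 34.8°; drift -5.6° → track 29.2°, groundspeed 148.7 kt
Leg 2: heading 90.9°; drift +3.6° → track 94.5°, groundspeed 145.4 kt
Leg 3: heading 215.9°; drift +4.3° → track 220.2°, groundspeed 190.6 kt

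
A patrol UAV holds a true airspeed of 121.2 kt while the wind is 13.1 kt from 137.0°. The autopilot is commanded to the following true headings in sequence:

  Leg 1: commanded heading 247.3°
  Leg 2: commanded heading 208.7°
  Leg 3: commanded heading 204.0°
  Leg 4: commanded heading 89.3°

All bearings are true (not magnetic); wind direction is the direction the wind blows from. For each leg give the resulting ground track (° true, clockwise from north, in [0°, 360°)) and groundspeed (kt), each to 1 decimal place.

Leg 1: track=252.9°, groundspeed=126.3 kt
Leg 2: track=214.8°, groundspeed=117.7 kt
Leg 3: track=209.9°, groundspeed=116.7 kt
Leg 4: track=84.4°, groundspeed=112.8 kt

Leg 1: heading 247.3°; drift +5.6° → track 252.9°, groundspeed 126.3 kt
Leg 2: heading 208.7°; drift +6.1° → track 214.8°, groundspeed 117.7 kt
Leg 3: heading 204.0°; drift +5.9° → track 209.9°, groundspeed 116.7 kt
Leg 4: heading 89.3°; drift -4.9° → track 84.4°, groundspeed 112.8 kt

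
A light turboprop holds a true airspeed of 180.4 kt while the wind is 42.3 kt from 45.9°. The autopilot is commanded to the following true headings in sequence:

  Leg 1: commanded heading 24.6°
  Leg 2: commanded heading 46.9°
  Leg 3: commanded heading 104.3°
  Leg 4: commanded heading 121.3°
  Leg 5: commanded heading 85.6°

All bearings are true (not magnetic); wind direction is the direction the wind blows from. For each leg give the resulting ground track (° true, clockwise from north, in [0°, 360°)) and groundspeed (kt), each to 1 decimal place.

Leg 1: track=18.4°, groundspeed=141.8 kt
Leg 2: track=47.2°, groundspeed=138.1 kt
Leg 3: track=117.1°, groundspeed=162.3 kt
Leg 4: track=134.9°, groundspeed=174.6 kt
Leg 5: track=96.0°, groundspeed=150.3 kt

Leg 1: heading 24.6°; drift -6.2° → track 18.4°, groundspeed 141.8 kt
Leg 2: heading 46.9°; drift +0.3° → track 47.2°, groundspeed 138.1 kt
Leg 3: heading 104.3°; drift +12.8° → track 117.1°, groundspeed 162.3 kt
Leg 4: heading 121.3°; drift +13.6° → track 134.9°, groundspeed 174.6 kt
Leg 5: heading 85.6°; drift +10.4° → track 96.0°, groundspeed 150.3 kt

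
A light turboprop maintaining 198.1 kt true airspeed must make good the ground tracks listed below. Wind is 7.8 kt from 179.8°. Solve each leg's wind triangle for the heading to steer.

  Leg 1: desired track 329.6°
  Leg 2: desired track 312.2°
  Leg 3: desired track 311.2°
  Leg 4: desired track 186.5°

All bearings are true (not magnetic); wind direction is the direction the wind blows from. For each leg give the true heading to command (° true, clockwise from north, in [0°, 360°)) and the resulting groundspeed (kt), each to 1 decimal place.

Leg 1: heading=328.5°, groundspeed=204.8 kt
Leg 2: heading=310.5°, groundspeed=203.3 kt
Leg 3: heading=309.5°, groundspeed=203.2 kt
Leg 4: heading=186.2°, groundspeed=190.4 kt

Leg 1: desired track 329.6°; wind correction -1.1° → command heading 328.5°, groundspeed 204.8 kt
Leg 2: desired track 312.2°; wind correction -1.7° → command heading 310.5°, groundspeed 203.3 kt
Leg 3: desired track 311.2°; wind correction -1.7° → command heading 309.5°, groundspeed 203.2 kt
Leg 4: desired track 186.5°; wind correction -0.3° → command heading 186.2°, groundspeed 190.4 kt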